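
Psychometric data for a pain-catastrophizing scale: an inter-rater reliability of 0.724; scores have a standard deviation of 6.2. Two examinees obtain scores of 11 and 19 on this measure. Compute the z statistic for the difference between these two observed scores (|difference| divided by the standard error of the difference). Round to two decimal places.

SEM = 6.200 · √(1 − 0.724) = 6.200 · √0.276 ≃ 6.200 · 0.525 ≃ 3.257
Standard error of the difference = 3.257·√2 ≃ 4.606
z = 8 / 4.606 ≃ 1.737

1.74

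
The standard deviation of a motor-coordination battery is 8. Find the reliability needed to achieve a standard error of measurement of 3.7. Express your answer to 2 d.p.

r = 1 − (3.7000/8)² ≈ 1 − 0.2139 ≈ 0.7861

0.79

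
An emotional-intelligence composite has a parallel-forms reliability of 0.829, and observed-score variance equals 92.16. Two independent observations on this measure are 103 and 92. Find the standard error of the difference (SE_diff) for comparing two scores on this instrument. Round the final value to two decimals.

SD = √92.16 = 9.600
The standard error of measurement is 9.600*√(1 − 0.829) ≈ 9.600*0.414 ≈ 3.970.
SE_diff = √2 * SEM ≈ 5.614

5.61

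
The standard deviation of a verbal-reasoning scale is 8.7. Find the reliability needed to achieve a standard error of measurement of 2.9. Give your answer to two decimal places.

0.89

r = 1 − (SEM / SD)² = 1 − (2.900 / 8.7)² ≈ 1 − 0.111 ≈ 0.889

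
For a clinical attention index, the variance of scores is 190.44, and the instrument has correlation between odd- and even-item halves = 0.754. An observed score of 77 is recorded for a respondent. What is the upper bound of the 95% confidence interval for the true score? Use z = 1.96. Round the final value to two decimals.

87.13

SD = √190.44 ≈ 13.80000
Spearman-Brown: r = 2(0.754) / (1 + 0.754) = 1.50800 / 1.75400 ≈ 0.85975
SEM = 13.80000 · √(1 − 0.85975) = 13.80000 · √0.14025 ≈ 13.80000 · 0.37450 ≈ 5.16811
Half-width = 1.96·5.16811 ≈ 10.12950
Upper limit = 77 + 10.12950 ≈ 87.12950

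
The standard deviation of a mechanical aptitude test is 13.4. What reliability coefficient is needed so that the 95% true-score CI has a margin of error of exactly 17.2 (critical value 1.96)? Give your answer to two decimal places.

0.57

SEM needed = half-width / z = 17.2/1.96 ≈ 8.77551
Required reliability = 1 − (SEM/SD)² = 1 − 0.42888 ≈ 0.57112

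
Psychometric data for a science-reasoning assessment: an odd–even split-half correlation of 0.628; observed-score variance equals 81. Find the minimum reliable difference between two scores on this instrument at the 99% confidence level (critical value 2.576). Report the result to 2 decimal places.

15.67

SD = √81 ≈ 9.000
Full-length reliability (Spearman-Brown) = 2(0.628)/(1+0.628) ≈ 0.771
SEM = 9.000 · √(1 − 0.771) = 9.000 · √0.229 ≈ 9.000 · 0.478 ≈ 4.302
SE_diff = √2 · SEM ≈ 6.084
Minimum reliable difference = 2.576 · SE_diff ≈ 2.576 · 6.084 ≈ 15.673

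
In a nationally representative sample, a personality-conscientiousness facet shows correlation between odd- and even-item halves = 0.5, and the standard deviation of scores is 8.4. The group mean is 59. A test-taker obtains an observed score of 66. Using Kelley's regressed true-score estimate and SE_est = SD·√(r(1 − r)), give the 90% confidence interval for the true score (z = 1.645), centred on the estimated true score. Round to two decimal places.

Spearman-Brown: r = 2(0.5) / (1 + 0.5) = 1.0000 / 1.5000 ≈ 0.6667
T̂ = r·X + (1 − r)·M = 0.6667*66 + 0.3333*59 ≈ 44.0000 + 19.6667 ≈ 63.6667
SE_est = 8.4000·√[r(1 − r)] ≈ 3.9598
CI = 63.6667 ± 1.645 * 3.9598 → [57.1528, 70.1805]

[57.15, 70.18]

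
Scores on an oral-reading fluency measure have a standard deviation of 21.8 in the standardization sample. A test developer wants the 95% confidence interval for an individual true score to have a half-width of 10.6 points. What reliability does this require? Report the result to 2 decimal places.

0.94

SEM needed = half-width / z = 10.6/1.96 ≈ 5.40816
r = 1 − (5.40816/21.8)² ≈ 1 − 0.06154 ≈ 0.93846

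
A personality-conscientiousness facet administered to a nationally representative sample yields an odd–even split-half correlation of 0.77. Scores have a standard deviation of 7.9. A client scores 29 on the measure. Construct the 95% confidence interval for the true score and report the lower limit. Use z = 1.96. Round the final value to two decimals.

23.42

r_full = 2·0.77 / (1 + 0.77) ≈ 0.87006
SEM = 7.90000 · √(1 − 0.87006) = 7.90000 · √0.12994 ≈ 7.90000 · 0.36048 ≈ 2.84777
Half-width = 1.96·2.84777 ≈ 5.58162
Lower bound: 29 − 5.58162 = 23.41838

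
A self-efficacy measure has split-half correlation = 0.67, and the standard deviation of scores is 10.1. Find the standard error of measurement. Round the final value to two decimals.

4.49

r_full = 2·0.67 / (1 + 0.67) ≃ 0.80240
SEM = 10.10000 * √(1 − 0.80240) = 10.10000 * √0.19760 ≃ 10.10000 * 0.44453 ≃ 4.48973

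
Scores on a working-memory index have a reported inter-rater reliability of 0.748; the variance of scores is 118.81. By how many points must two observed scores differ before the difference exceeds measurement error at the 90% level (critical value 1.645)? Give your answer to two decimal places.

12.73

SD = √118.81 ≈ 10.900
SEM = 10.900 · √(1 − 0.748) = 10.900 · √0.252 ≈ 10.900 · 0.502 ≈ 5.472
Standard error of the difference = 5.472·√2 ≈ 7.738
Minimum reliable difference = 1.645 · SE_diff ≈ 1.645 · 7.738 ≈ 12.729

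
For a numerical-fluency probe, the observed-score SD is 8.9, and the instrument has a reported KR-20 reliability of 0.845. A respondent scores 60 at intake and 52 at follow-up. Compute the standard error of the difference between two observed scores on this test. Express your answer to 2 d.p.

SEM = 8.900 · √(1 − 0.845) = 8.900 · √0.155 ≈ 8.900 · 0.394 ≈ 3.504
SE_diff = √2 · SEM ≈ 4.955

4.96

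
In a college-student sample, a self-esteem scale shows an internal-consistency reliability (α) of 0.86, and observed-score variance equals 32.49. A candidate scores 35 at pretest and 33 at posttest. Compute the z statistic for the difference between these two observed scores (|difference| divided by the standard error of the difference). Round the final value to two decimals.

0.66

SD = √32.49 ≈ 5.70000
SEM = 5.70000 × √(1 − 0.86000) = 5.70000 × √0.14000 ≈ 5.70000 × 0.37417 ≈ 2.13274
SE_diff = SEM × √2 ≈ 2.13274 × 1.41421 ≈ 3.01616
z = 2 / 3.01616 ≈ 0.66310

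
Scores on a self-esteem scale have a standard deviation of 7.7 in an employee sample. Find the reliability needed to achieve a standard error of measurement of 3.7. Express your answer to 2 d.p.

Required reliability = 1 − (SEM/SD)² = 1 − 0.2309 ≃ 0.7691

0.77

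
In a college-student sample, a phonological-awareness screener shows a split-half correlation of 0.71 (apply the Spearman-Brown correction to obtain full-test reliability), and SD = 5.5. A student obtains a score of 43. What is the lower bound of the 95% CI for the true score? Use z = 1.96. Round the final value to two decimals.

Full-length reliability (Spearman-Brown) = 2(0.71)/(1+0.71) ≈ 0.83041
SEM = 5.50000 * √(1 − 0.83041) = 5.50000 * √0.16959 ≈ 5.50000 * 0.41181 ≈ 2.26498
1.96 * SEM ≈ 4.43935
Lower bound: 43 − 4.43935 = 38.56065

38.56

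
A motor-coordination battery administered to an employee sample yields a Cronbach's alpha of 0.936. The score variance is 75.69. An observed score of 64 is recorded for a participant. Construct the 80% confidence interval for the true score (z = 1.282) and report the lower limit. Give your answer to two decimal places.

61.18

σ = 75.69^(1/2) = 8.7000
SEM = 8.7000·√(1 − 0.9360) ≈ 2.2009
Half-width = 1.282·2.2009 ≈ 2.8216
Lower limit = 64 − 2.8216 ≈ 61.1784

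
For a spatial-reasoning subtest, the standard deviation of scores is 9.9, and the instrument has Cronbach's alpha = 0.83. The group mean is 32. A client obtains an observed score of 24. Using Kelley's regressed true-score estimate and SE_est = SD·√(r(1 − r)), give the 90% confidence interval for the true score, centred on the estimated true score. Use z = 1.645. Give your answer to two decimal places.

T̂ = r·X + (1 − r)·M = 0.830×24 + 0.170×32 = 19.920 + 5.440 ≈ 25.360
SE_est = 9.900·√[r(1 − r)] ≈ 3.719
90% CI: 25.360 ± 6.117 ≈ (19.243, 31.477)

[19.24, 31.48]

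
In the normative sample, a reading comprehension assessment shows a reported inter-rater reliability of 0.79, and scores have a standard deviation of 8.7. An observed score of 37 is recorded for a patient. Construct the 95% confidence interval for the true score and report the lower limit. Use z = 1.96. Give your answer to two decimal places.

SEM = 8.700·√(1 − 0.790) ≈ 3.987
Half-width = 1.96·3.987 ≈ 7.814
Lower limit = 37 − 7.814 ≈ 29.186

29.19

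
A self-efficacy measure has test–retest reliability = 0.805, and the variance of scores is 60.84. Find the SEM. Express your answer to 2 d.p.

3.44

SD = √60.84 = 7.8000
SEM = 7.8000 * √(1 − 0.8050) = 7.8000 * √0.1950 ≈ 7.8000 * 0.4416 ≈ 3.4444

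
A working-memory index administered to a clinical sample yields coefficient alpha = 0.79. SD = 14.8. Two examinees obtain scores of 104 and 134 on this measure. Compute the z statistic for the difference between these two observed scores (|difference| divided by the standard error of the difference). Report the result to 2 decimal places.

SEM = 14.800 · √(1 − 0.790) = 14.800 · √0.210 ≈ 14.800 · 0.458 ≈ 6.782
SE_diff = SEM · √2 ≈ 6.782 · 1.414 ≈ 9.591
z = |104 − 134| / 9.591 = 30 / 9.591 ≈ 3.128

3.13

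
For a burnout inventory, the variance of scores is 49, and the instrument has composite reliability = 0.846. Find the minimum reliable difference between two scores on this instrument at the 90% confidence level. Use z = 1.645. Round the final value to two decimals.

6.39

SD = √49 ≈ 7.0000
SEM = 7.0000·√(1 − 0.8460) ≈ 2.7470
SE_diff = √2 · SEM ≈ 3.8848
Minimum reliable difference = 1.645 · SE_diff ≈ 1.645 · 3.8848 ≈ 6.3906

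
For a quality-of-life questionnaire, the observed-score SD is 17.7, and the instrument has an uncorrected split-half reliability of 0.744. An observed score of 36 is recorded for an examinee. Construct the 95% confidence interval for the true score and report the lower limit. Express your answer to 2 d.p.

r_full = 2·0.744 / (1 + 0.744) ≈ 0.8532
SEM = 17.7000 * √(1 − 0.8532) = 17.7000 * √0.1468 ≈ 17.7000 * 0.3831 ≈ 6.7814
Half-width = 1.96*6.7814 ≈ 13.2916
Lower bound: 36 − 13.2916 = 22.7084

22.71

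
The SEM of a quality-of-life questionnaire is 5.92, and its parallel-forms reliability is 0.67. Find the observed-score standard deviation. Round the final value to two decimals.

σ = SEM·(1 − r)^(−1/2) ≈ 5.92×1.7408 ≈ 10.3054

10.31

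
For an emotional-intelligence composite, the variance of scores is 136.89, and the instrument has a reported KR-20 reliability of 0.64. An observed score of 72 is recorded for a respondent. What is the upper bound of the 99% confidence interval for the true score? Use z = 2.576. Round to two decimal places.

SD = √136.89 ≃ 11.7000
SEM = 11.7000 · √(1 − 0.6400) = 11.7000 · √0.3600 ≃ 11.7000 · 0.6000 ≃ 7.0200
Half-width = 2.576·7.0200 ≃ 18.0835
Upper bound: 72 + 18.0835 = 90.0835

90.08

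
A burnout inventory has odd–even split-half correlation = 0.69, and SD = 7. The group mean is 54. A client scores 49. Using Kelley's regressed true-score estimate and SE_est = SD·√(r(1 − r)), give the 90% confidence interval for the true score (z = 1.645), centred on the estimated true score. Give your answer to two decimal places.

[45.46, 54.37]

Full-length reliability (Spearman-Brown) = 2(0.69)/(1+0.69) ≈ 0.81657
T̂ = 0.81657(49) + 0.18343(54) ≈ 49.91716
SE_est = 7.00000×√(0.81657×0.18343) ≈ 2.70914
90% CI: 49.91716 ± 4.45654 ≈ (45.46062, 54.37370)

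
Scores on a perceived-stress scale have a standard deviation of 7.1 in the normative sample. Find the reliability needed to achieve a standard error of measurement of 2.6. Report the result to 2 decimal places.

Required reliability = 1 − (SEM/SD)² = 1 − 0.1341 ≈ 0.8659

0.87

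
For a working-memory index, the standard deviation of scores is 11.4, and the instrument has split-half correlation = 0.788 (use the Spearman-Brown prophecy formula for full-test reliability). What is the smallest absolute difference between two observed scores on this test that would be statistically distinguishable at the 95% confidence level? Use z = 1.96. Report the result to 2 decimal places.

10.88

Spearman-Brown: r = 2(0.788) / (1 + 0.788) = 1.57600 / 1.78800 ≃ 0.88143
The standard error of measurement is 11.40000·√(1 − 0.88143) ≃ 11.40000·0.34434 ≃ 3.92545.
SE_diff = √2 · SEM ≃ 5.55142
Smallest detectable difference = 1.96·5.55142 ≃ 10.88078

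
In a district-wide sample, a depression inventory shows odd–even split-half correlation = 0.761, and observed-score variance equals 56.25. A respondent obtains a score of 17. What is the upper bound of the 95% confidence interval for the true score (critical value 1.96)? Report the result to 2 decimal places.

SD = √56.25 ≈ 7.5000
Spearman-Brown: r = 2(0.761) / (1 + 0.761) = 1.5220 / 1.7610 ≈ 0.8643
SEM = 7.5000·√(1 − 0.8643) ≈ 2.7630
Margin = 1.96 · 2.7630 ≈ 5.4155
Upper bound: 17 + 5.4155 = 22.4155

22.42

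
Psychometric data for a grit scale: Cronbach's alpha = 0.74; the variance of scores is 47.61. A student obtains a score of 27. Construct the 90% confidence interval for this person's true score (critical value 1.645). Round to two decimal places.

[21.21, 32.79]

SD = √47.61 ≈ 6.9000
SEM = 6.9000 × √(1 − 0.7400) = 6.9000 × √0.2600 ≈ 6.9000 × 0.5099 ≈ 3.5183
Half-width = 1.645×3.5183 ≈ 5.7876
Interval: (21.2124, 32.7876)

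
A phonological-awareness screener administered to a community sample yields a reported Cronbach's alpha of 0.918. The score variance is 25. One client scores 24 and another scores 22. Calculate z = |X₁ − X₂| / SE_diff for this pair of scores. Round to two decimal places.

SD = √25 = 5.000
SEM = 5.000 * √(1 − 0.918) = 5.000 * √0.082 ≈ 5.000 * 0.286 ≈ 1.432
SE_diff = SEM * √2 ≈ 1.432 * 1.414 ≈ 2.025
z = 2 / 2.025 ≈ 0.988

0.99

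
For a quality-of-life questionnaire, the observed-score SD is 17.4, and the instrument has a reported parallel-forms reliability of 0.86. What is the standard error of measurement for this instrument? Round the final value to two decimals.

6.51

SEM = 17.4000 × √(1 − 0.8600) = 17.4000 × √0.1400 ≃ 17.4000 × 0.3742 ≃ 6.5105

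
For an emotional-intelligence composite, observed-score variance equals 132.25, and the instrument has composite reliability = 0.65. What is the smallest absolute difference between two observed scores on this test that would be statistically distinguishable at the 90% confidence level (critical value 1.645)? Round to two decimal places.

SD = √132.25 ≈ 11.5000
The standard error of measurement is 11.5000*√(1 − 0.6500) ≈ 11.5000*0.5916 ≈ 6.8035.
SE_diff = √2 * SEM ≈ 9.6216
Smallest detectable difference = 1.645*9.6216 ≈ 15.8275

15.83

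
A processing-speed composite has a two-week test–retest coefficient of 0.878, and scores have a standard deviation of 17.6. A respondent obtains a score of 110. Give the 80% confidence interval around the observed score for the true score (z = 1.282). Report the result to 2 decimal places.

SEM = 17.600 × √(1 − 0.878) = 17.600 × √0.122 ≈ 17.600 × 0.349 ≈ 6.147
Half-width = 1.282×6.147 ≈ 7.881
CI = 110 ± 7.881 → [102.119, 117.881]

[102.12, 117.88]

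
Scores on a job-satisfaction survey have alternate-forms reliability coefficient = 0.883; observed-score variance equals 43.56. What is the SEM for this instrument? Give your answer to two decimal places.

2.26

SD = √43.56 ≈ 6.6000
SEM = 6.6000×√(1 − 0.8830) ≈ 2.2575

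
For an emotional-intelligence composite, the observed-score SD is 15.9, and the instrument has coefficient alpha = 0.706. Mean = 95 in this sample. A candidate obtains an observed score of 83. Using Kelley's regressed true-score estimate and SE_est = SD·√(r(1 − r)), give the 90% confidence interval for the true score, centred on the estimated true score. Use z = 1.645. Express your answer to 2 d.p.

[74.61, 98.44]

T̂ = r·X + (1 − r)·M = 0.7060*83 + 0.2940*95 = 58.5980 + 27.9300 ≈ 86.5280
SE_est = 15.9000·√[r(1 − r)] ≈ 7.2439
CI = 86.5280 ± 1.645 * 7.2439 → [74.6118, 98.4442]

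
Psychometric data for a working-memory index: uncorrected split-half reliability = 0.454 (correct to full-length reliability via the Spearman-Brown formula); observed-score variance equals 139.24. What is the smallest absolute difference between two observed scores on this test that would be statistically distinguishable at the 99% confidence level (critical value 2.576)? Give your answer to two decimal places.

σ = 139.24^(1/2) = 11.800
Full-length reliability (Spearman-Brown) = 2(0.454)/(1+0.454) ≈ 0.624
The standard error of measurement is 11.800·√(1 − 0.624) ≈ 11.800·0.613 ≈ 7.231.
SE_diff = SEM · √2 ≈ 7.231 · 1.414 ≈ 10.226
Smallest detectable difference = 2.576·10.226 ≈ 26.342

26.34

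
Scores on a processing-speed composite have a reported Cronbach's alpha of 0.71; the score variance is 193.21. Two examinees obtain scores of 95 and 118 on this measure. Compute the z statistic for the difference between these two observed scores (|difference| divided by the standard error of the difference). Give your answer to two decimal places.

2.17

σ = 193.21^(1/2) = 13.9000
SEM = 13.9000×√(1 − 0.7100) ≈ 7.4854
Standard error of the difference = 7.4854·√2 ≈ 10.5859
z = 23 / 10.5859 ≈ 2.1727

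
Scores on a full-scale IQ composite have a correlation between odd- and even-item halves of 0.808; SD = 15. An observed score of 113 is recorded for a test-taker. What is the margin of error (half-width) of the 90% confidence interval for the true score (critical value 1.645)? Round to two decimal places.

8.04

Full-length reliability (Spearman-Brown) = 2(0.808)/(1+0.808) ≈ 0.894
SEM = 15.000·√(1 − 0.894) ≈ 4.888
Half-width = 1.645·4.888 ≈ 8.041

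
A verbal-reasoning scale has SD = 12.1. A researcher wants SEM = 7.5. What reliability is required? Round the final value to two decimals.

0.62

r = 1 − (7.50000/12.1)² ≃ 1 − 0.38420 ≃ 0.61580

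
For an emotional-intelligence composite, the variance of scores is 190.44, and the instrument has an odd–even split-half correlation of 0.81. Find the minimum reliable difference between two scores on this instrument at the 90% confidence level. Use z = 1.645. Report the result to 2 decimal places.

10.40

SD = √190.44 = 13.8000
r_full = 2·0.81 / (1 + 0.81) ≈ 0.8950
SEM = 13.8000·√(1 − 0.8950) ≈ 4.4711
SE_diff = SEM · √2 ≈ 4.4711 · 1.4142 ≈ 6.3231
Minimum reliable difference = 1.645 · SE_diff ≈ 1.645 · 6.3231 ≈ 10.4015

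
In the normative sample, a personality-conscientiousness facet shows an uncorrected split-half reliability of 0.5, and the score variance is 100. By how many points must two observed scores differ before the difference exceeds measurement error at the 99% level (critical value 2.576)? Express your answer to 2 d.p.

SD = √100 = 10.000
Full-length reliability (Spearman-Brown) = 2(0.5)/(1+0.5) ≈ 0.667
SEM = 10.000 * √(1 − 0.667) = 10.000 * √0.333 ≈ 10.000 * 0.577 ≈ 5.774
Standard error of the difference = 5.774·√2 ≈ 8.165
Smallest detectable difference = 2.576*8.165 ≈ 21.033

21.03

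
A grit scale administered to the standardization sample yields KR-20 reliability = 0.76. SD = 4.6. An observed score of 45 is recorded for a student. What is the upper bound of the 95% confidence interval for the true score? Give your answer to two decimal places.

The standard error of measurement is 4.600·√(1 − 0.760) ≈ 4.600·0.490 ≈ 2.254.
Margin = 1.96 · 2.254 ≈ 4.417
Upper limit = 45 + 4.417 ≈ 49.417

49.42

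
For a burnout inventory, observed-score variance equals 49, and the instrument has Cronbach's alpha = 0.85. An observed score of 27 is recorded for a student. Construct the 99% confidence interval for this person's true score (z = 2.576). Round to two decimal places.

σ = 49^(1/2) = 7.000
SEM = 7.000·√(1 − 0.850) ≈ 2.711
Half-width = 2.576·2.711 ≈ 6.984
Interval: (20.016, 33.984)

[20.02, 33.98]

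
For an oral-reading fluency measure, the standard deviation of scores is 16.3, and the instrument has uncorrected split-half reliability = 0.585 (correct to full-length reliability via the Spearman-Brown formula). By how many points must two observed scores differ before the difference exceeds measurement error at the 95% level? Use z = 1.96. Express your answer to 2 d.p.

Spearman-Brown: r = 2(0.585) / (1 + 0.585) = 1.170 / 1.585 ≈ 0.738
SEM = 16.300×√(1 − 0.738) ≈ 8.341
SE_diff = √2 × SEM ≈ 11.795
Minimum reliable difference = 1.96 × SE_diff ≈ 1.96 × 11.795 ≈ 23.119

23.12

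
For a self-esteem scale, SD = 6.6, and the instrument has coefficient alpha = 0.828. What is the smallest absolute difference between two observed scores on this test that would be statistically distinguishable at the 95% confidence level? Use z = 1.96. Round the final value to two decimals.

The standard error of measurement is 6.600×√(1 − 0.828) ≃ 6.600×0.415 ≃ 2.737.
SE_diff = SEM × √2 ≃ 2.737 × 1.414 ≃ 3.871
Minimum reliable difference = 1.96 × SE_diff ≃ 1.96 × 3.871 ≃ 7.587

7.59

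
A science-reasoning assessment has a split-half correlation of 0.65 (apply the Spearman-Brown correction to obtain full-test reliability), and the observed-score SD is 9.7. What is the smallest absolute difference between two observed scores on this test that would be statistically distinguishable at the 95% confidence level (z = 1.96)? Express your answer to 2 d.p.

12.38

Spearman-Brown: r = 2(0.65) / (1 + 0.65) = 1.300 / 1.650 ≈ 0.788
The standard error of measurement is 9.700*√(1 − 0.788) ≈ 9.700*0.461 ≈ 4.467.
SE_diff = √2 * SEM ≈ 6.318
Smallest detectable difference = 1.96*6.318 ≈ 12.383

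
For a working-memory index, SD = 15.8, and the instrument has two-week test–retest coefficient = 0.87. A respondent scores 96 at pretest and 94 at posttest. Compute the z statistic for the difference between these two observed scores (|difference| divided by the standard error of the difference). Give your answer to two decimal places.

SEM = 15.80000 * √(1 − 0.87000) = 15.80000 * √0.13000 ≈ 15.80000 * 0.36056 ≈ 5.69677
SE_diff = √2 * SEM ≈ 8.05645
z = 2 / 8.05645 ≈ 0.24825

0.25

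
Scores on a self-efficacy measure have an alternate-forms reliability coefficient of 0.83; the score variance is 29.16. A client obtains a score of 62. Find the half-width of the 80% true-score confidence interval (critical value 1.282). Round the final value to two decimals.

2.85

SD = √29.16 = 5.400
SEM = 5.400 × √(1 − 0.830) = 5.400 × √0.170 ≈ 5.400 × 0.412 ≈ 2.226
Half-width = 1.282×2.226 ≈ 2.854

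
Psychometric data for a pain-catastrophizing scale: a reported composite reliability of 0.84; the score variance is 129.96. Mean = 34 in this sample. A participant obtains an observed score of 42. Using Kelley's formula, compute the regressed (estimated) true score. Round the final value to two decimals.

40.72

T̂ = 0.8400(42) + 0.1600(34) ≈ 40.7200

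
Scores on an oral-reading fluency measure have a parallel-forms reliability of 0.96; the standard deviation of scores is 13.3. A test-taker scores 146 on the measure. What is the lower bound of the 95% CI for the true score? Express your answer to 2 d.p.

140.79

SEM = 13.3000 * √(1 − 0.9600) = 13.3000 * √0.0400 ≈ 13.3000 * 0.2000 ≈ 2.6600
Half-width = 1.96*2.6600 ≈ 5.2136
Lower bound: 146 − 5.2136 = 140.7864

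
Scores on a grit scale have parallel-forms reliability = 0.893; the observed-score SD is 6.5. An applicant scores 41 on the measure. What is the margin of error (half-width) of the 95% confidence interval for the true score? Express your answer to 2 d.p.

SEM = 6.500 · √(1 − 0.893) = 6.500 · √0.107 ≈ 6.500 · 0.327 ≈ 2.126
Margin = 1.96 · 2.126 ≈ 4.167

4.17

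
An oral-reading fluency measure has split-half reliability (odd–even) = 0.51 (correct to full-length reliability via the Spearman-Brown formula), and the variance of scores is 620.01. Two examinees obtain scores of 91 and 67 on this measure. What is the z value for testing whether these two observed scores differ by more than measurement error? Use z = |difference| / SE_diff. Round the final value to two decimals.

σ = 620.01^(1/2) = 24.9000
Full-length reliability (Spearman-Brown) = 2(0.51)/(1+0.51) ≈ 0.6755
The standard error of measurement is 24.9000×√(1 − 0.6755) ≈ 24.9000×0.5697 ≈ 14.1843.
Standard error of the difference = 14.1843·√2 ≈ 20.0597
z = |91 − 67| / 20.0597 = 24 / 20.0597 ≈ 1.1964

1.20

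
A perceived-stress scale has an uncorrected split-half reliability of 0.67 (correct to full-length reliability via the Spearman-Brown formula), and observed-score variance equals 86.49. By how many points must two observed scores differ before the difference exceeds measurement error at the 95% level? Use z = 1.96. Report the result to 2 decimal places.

11.46

SD = √86.49 = 9.300
Spearman-Brown: r = 2(0.67) / (1 + 0.67) = 1.340 / 1.670 ≈ 0.802
SEM = 9.300*√(1 − 0.802) ≈ 4.134
SE_diff = √2 * SEM ≈ 5.847
Minimum reliable difference = 1.96 * SE_diff ≈ 1.96 * 5.847 ≈ 11.459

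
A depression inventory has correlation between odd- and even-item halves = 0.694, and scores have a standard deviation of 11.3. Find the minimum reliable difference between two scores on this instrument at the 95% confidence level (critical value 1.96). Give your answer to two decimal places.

Full-length reliability (Spearman-Brown) = 2(0.694)/(1+0.694) ≈ 0.819
SEM = 11.300*√(1 − 0.819) ≈ 4.803
SE_diff = √2 * SEM ≈ 6.792
Minimum reliable difference = 1.96 * SE_diff ≈ 1.96 * 6.792 ≈ 13.312

13.31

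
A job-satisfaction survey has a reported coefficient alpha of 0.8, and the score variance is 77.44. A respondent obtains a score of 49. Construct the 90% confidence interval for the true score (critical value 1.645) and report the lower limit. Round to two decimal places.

SD = √77.44 ≈ 8.800
SEM = 8.800 * √(1 − 0.800) = 8.800 * √0.200 ≈ 8.800 * 0.447 ≈ 3.935
Margin = 1.645 * 3.935 ≈ 6.474
Lower bound: 49 − 6.474 = 42.526

42.53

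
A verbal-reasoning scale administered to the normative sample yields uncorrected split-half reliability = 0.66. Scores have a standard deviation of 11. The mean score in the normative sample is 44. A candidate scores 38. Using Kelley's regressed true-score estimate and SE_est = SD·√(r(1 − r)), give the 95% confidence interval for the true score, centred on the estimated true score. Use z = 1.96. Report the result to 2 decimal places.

Spearman-Brown: r = 2(0.66) / (1 + 0.66) = 1.3200 / 1.6600 ≈ 0.7952
T̂ = r·X + (1 − r)·M = 0.7952*38 + 0.2048*44 ≈ 30.2169 + 9.0120 ≈ 39.2289
SE_est = 11.0000·√[r(1 − r)] ≈ 4.4393
CI = 39.2289 ± 1.96 * 4.4393 → [30.5280, 47.9299]

[30.53, 47.93]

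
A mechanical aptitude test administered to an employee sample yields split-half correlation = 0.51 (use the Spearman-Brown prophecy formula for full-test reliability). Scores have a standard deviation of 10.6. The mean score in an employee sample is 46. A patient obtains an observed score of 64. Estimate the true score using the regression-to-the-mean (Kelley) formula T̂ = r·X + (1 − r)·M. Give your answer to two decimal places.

58.16

Full-length reliability (Spearman-Brown) = 2(0.51)/(1+0.51) ≃ 0.675
T̂ = r·X + (1 − r)·M = 0.675·64 + 0.325·46 ≃ 43.232 + 14.927 ≃ 58.159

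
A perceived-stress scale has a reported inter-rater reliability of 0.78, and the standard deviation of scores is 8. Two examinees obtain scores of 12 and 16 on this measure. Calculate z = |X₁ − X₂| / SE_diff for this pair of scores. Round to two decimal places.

0.75

The standard error of measurement is 8.00000*√(1 − 0.78000) ≈ 8.00000*0.46904 ≈ 3.75233.
SE_diff = √2 * SEM ≈ 5.30660
z = 4 / 5.30660 ≈ 0.75378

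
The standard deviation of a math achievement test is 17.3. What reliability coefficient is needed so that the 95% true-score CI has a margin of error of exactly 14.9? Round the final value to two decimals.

0.81

SEM needed = half-width / z = 14.9/1.96 ≈ 7.6020
Required reliability = 1 − (SEM/SD)² = 1 − 0.1931 ≈ 0.8069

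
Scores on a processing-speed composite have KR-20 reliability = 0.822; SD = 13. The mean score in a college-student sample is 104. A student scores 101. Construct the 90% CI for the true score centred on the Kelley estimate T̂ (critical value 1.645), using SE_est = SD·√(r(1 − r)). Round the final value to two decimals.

T̂ = 0.82200(101) + 0.17800(104) ≈ 101.53400
SE_est = 13.00000*√(0.82200*0.17800) ≈ 4.97267
90% CI: 101.53400 ± 8.18004 ≈ (93.35396, 109.71404)

[93.35, 109.71]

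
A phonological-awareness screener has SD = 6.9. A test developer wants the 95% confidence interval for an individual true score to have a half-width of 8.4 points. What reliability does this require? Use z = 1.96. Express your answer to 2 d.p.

0.61

SEM needed = half-width / z = 8.4/1.96 ≈ 4.2857
r = 1 − (SEM / SD)² = 1 − (4.2857 / 6.9)² ≈ 1 − 0.3858 ≈ 0.6142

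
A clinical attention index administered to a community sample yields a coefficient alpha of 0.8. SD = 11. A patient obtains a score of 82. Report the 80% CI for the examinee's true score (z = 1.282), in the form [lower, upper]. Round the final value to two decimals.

SEM = 11.000 · √(1 − 0.800) = 11.000 · √0.200 ≃ 11.000 · 0.447 ≃ 4.919
Half-width = 1.282·4.919 ≃ 6.307
Interval: (75.693, 88.307)

[75.69, 88.31]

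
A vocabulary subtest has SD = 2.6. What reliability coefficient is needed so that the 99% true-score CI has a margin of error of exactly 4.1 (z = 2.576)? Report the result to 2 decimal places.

Required SEM = 4.1 / 2.576 ≃ 1.592
r = 1 − (SEM / SD)² = 1 − (1.592 / 2.6)² ≃ 1 − 0.375 ≃ 0.625

0.63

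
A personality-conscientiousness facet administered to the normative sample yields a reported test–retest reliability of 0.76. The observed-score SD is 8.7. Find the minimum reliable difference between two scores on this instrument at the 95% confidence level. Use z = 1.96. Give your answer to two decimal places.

11.81

SEM = 8.700 · √(1 − 0.760) = 8.700 · √0.240 ≈ 8.700 · 0.490 ≈ 4.262
SE_diff = √2 · SEM ≈ 6.028
Smallest detectable difference = 1.96·6.028 ≈ 11.814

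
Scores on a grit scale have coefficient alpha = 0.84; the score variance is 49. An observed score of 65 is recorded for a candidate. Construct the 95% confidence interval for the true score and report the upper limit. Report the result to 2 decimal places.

70.49

SD = √49 ≃ 7.000
SEM = 7.000 * √(1 − 0.840) = 7.000 * √0.160 ≃ 7.000 * 0.400 ≃ 2.800
Margin = 1.96 * 2.800 ≃ 5.488
Upper bound: 65 + 5.488 = 70.488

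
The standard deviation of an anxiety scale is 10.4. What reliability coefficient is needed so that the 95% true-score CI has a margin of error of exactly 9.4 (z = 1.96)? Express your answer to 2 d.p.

SEM needed = half-width / z = 9.4/1.96 ≈ 4.7959
Required reliability = 1 − (SEM/SD)² = 1 − 0.2127 ≈ 0.7873

0.79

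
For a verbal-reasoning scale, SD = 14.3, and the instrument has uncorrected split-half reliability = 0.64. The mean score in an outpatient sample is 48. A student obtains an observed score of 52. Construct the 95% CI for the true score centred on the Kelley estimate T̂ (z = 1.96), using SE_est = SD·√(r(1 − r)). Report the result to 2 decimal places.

[39.52, 62.72]

Spearman-Brown: r = 2(0.64) / (1 + 0.64) = 1.28000 / 1.64000 ≃ 0.78049
T̂ = r·X + (1 − r)·M = 0.78049·52 + 0.21951·48 ≃ 40.58537 + 10.53659 ≃ 51.12195
SE_est = 14.30000·√[r(1 − r)] ≃ 5.91900
95% CI: 51.12195 ± 11.60124 ≃ (39.52071, 62.72319)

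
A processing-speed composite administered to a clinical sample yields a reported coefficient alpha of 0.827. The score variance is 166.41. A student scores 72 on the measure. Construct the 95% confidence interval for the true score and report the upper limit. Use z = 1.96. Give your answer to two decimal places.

82.52

σ = 166.41^(1/2) = 12.900
The standard error of measurement is 12.900*√(1 − 0.827) ≈ 12.900*0.416 ≈ 5.366.
Half-width = 1.96*5.366 ≈ 10.516
Upper bound: 72 + 10.516 = 82.516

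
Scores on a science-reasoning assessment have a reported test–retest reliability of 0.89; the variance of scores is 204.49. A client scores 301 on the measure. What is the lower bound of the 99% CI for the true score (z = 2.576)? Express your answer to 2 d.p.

288.78

SD = √204.49 ≈ 14.3000
SEM = 14.3000 × √(1 − 0.8900) = 14.3000 × √0.1100 ≈ 14.3000 × 0.3317 ≈ 4.7428
Margin = 2.576 × 4.7428 ≈ 12.2174
Lower bound: 301 − 12.2174 = 288.7826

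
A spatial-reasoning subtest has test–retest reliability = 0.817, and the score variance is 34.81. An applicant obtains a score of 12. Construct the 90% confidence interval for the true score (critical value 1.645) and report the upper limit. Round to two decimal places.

16.15

σ = 34.81^(1/2) = 5.900
SEM = 5.900*√(1 − 0.817) ≈ 2.524
Margin = 1.645 * 2.524 ≈ 4.152
Upper bound: 12 + 4.152 = 16.152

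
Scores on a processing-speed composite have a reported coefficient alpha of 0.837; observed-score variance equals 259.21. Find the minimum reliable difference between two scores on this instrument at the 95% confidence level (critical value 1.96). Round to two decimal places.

SD = √259.21 ≈ 16.10000
SEM = 16.10000×√(1 − 0.83700) ≈ 6.50009
SE_diff = SEM × √2 ≈ 6.50009 × 1.41421 ≈ 9.19252
Smallest detectable difference = 1.96×9.19252 ≈ 18.01734

18.02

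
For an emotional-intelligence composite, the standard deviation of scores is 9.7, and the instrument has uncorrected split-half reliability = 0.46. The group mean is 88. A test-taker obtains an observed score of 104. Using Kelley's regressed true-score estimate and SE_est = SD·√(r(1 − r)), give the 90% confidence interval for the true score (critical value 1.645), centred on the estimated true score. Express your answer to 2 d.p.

Spearman-Brown: r = 2(0.46) / (1 + 0.46) = 0.9200 / 1.4600 ≃ 0.6301
T̂ = 0.6301(104) + 0.3699(88) ≃ 98.0822
SE_est = 9.7000·√[r(1 − r)] ≃ 4.6828
CI = 98.0822 ± 1.645 * 4.6828 → [90.3789, 105.7855]

[90.38, 105.79]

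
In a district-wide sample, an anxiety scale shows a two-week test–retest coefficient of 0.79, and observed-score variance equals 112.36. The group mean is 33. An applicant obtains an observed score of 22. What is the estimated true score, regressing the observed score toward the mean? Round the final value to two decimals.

24.31

Estimated true score = 0.7900*22 + (1 − 0.7900)*33 ≈ 24.3100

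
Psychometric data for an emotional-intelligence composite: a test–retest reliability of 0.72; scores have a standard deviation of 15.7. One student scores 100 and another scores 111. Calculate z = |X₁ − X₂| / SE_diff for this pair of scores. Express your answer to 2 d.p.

SEM = 15.700 · √(1 − 0.720) = 15.700 · √0.280 ≃ 15.700 · 0.529 ≃ 8.308
Standard error of the difference = 8.308·√2 ≃ 11.749
z = |100 − 111| / 11.749 = 11 / 11.749 ≃ 0.936

0.94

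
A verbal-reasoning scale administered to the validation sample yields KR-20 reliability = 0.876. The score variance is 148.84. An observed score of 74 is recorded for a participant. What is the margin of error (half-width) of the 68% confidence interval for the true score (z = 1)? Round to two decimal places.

4.30

SD = √148.84 = 12.20000
SEM = 12.20000 * √(1 − 0.87600) = 12.20000 * √0.12400 ≈ 12.20000 * 0.35214 ≈ 4.29606
Half-width = 1*4.29606 ≈ 4.29606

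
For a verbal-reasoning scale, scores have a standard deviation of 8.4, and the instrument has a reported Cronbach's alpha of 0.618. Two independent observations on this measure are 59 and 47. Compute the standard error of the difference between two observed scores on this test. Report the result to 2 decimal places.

7.34

SEM = 8.400 · √(1 − 0.618) = 8.400 · √0.382 ≃ 8.400 · 0.618 ≃ 5.192
SE_diff = √2 · SEM ≃ 7.342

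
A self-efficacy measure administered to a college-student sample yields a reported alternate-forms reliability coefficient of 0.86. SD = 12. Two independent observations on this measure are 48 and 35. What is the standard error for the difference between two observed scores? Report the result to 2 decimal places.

The standard error of measurement is 12.0000*√(1 − 0.8600) ≃ 12.0000*0.3742 ≃ 4.4900.
SE_diff = √2 * SEM ≃ 6.3498

6.35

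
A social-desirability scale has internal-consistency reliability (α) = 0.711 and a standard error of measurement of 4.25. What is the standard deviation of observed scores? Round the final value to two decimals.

7.91

SD = 4.25 / √(1 − 0.711) ≃ 7.906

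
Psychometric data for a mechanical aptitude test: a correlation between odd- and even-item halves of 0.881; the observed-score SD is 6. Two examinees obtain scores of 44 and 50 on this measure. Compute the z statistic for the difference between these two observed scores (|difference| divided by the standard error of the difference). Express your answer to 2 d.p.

2.81

Full-length reliability (Spearman-Brown) = 2(0.881)/(1+0.881) ≃ 0.9367
The standard error of measurement is 6.0000*√(1 − 0.9367) ≃ 6.0000*0.2515 ≃ 1.5091.
SE_diff = SEM * √2 ≃ 1.5091 * 1.4142 ≃ 2.1343
z = |44 − 50| / 2.1343 = 6 / 2.1343 ≃ 2.8113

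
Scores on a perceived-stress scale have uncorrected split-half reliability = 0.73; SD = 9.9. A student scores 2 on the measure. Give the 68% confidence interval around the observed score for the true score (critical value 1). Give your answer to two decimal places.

Full-length reliability (Spearman-Brown) = 2(0.73)/(1+0.73) ≃ 0.844
The standard error of measurement is 9.900×√(1 − 0.844) ≃ 9.900×0.395 ≃ 3.911.
Margin = 1 × 3.911 ≃ 3.911
CI = 2 ± 3.911 → [-1.911, 5.911]

[-1.91, 5.91]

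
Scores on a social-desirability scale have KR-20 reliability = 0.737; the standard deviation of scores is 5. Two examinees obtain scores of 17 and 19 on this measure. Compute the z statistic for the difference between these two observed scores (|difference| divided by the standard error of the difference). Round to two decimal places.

The standard error of measurement is 5.000*√(1 − 0.737) ≃ 5.000*0.513 ≃ 2.564.
SE_diff = SEM * √2 ≃ 2.564 * 1.414 ≃ 3.626
z = |17 − 19| / 3.626 = 2 / 3.626 ≃ 0.552

0.55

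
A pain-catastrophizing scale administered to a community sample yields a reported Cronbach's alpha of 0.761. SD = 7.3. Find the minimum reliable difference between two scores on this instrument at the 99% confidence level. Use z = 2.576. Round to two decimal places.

13.00

SEM = 7.3000×√(1 − 0.7610) ≈ 3.5688
SE_diff = SEM × √2 ≈ 3.5688 × 1.4142 ≈ 5.0470
Smallest detectable difference = 2.576×5.0470 ≈ 13.0012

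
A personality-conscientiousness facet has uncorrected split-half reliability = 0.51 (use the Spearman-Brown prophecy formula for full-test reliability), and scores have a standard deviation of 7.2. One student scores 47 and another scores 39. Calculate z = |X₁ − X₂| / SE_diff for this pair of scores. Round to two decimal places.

Full-length reliability (Spearman-Brown) = 2(0.51)/(1+0.51) ≈ 0.6755
SEM = 7.2000 · √(1 − 0.6755) = 7.2000 · √0.3245 ≈ 7.2000 · 0.5697 ≈ 4.1015
Standard error of the difference = 4.1015·√2 ≈ 5.8004
z = 8 / 5.8004 ≈ 1.3792

1.38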